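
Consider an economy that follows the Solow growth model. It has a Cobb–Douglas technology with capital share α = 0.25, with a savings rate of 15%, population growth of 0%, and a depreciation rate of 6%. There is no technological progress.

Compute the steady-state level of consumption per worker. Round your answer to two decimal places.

c* = 1.15

Steady state requires s·f(k) = (n + δ)·k, i.e. s·k^α = (n + δ)·k.
Dividing both sides by k: k^(1−α) = s / (n + δ).
k^0.75 = 0.15 / (0.000 + 0.060) = 0.15 / 0.060 = 2.5000
k* = 2.5000^(1/0.75) ≈ 3.3930
y* = (k*)^α = 3.3930^0.25 ≈ 1.3572
c* = (1 − s)·y* = (1 − 0.15) × 1.3572 ≈ 1.1536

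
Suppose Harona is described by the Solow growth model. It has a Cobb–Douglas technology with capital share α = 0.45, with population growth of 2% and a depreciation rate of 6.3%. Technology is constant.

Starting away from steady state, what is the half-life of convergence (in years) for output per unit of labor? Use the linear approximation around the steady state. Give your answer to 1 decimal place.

about 15.2 years

Near the steady state the convergence rate is λ = (1 − α)(n + δ).
λ = (1 − 0.45) × 0.083 = 0.55 × 0.083 = 0.04565
Half-life = ln 2 / λ = 0.6931 / 0.04565 ≈ 15.18 years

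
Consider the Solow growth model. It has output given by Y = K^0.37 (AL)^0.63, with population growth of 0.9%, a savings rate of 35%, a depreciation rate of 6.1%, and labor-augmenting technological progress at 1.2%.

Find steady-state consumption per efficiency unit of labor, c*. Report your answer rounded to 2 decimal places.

c* = 1.52

Steady state requires s·f(k) = (n + g + δ)·k, i.e. s·k^α = (n + g + δ)·k.
Rearranging, k^(1−α) = s / (n + g + δ).
k^0.63 = 0.35 / (0.009 + 0.012 + 0.061) = 0.35 / 0.082 = 4.2683
k* = 4.2683^(1/0.63) ≈ 10.0093
y* = (k*)^α = 10.0093^0.37 ≈ 2.3450
c* = (1 − s)·y* = (1 − 0.35) × 2.3450 ≈ 1.5243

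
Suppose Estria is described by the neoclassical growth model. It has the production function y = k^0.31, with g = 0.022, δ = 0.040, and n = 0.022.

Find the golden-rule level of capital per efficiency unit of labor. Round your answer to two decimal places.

The golden rule sets f'(k) = n + g + δ, i.e. α·k^(α−1) = n + g + δ.
So k^(1−α) = α / (n + g + δ) = 0.31 / 0.084 = 3.6905.
k_gold = 3.6905^(1/0.69) ≈ 6.6353

k_gold ≈ 6.64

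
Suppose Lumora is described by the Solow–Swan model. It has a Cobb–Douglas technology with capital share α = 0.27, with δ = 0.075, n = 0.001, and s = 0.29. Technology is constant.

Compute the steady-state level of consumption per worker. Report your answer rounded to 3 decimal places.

At the steady state, Δk = 0, so s·k^α = (n + δ)·k.
Dividing both sides by k: k^(1−α) = s / (n + δ).
k^0.73 = 0.29 / (0.001 + 0.075) = 0.29 / 0.076 = 3.8158
k* = 3.8158^(1/0.73) ≈ 6.2617
y* = (k*)^α = 6.2617^0.27 ≈ 1.6410
c* = (1 − s)·y* = (1 − 0.29) × 1.6410 ≈ 1.1651

c* ≈ 1.165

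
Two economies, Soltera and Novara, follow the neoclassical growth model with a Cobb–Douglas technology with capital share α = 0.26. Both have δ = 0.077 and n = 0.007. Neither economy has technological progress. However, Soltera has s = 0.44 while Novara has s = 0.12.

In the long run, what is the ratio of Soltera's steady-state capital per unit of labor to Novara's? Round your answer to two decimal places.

Steady-state k* = [s/(n + δ)]^(1/(1−α)), so the ratio is [ (s_S/(n + δ)_S) / (s_N/(n + δ)_N) ]^1.3514.
s_S/(n + δ)_S = 0.44/0.084 = 5.2381; s_N/(n + δ)_N = 0.12/0.084 = 1.4286.
Ratio = (5.2381/1.4286)^1.3514 = 3.6666^1.3514 ≈ 5.7882

ratio ≈ 5.79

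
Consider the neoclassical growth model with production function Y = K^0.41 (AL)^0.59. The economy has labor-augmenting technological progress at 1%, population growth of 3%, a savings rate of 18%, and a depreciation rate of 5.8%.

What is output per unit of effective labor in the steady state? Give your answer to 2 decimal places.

y* ≈ 1.53

Steady state requires s·f(k) = (n + g + δ)·k, i.e. s·k^α = (n + g + δ)·k.
Dividing both sides by k: k^(1−α) = s / (n + g + δ).
k^0.59 = 0.18 / (0.030 + 0.010 + 0.058) = 0.18 / 0.098 = 1.8367
k* = 1.8367^(1/0.59) ≈ 2.8024
y* = (k*)^α = 2.8024^0.41 ≈ 1.5258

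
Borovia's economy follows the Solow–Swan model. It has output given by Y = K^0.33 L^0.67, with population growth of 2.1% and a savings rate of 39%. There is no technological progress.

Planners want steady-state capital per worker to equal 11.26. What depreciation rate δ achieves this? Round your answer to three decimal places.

δ ≈ 0.056

In steady state, investment equals break-even investment: s·k^α = (n + δ)·k.
So s / (n + δ) = (k*)^(1−α) = 11.26^0.67 = 5.0644.
Therefore n + δ = s / 5.0644 = 0.39 / 5.0644 = 0.0770, so δ = 0.0770 − 0.021 = 0.0560.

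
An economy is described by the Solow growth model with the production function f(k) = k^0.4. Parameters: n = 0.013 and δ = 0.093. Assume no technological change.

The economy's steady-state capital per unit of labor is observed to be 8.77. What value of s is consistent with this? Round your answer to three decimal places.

s ≈ 0.390

In steady state, investment equals break-even investment: s·k^α = (n + δ)·k.
So s / (n + δ) = (k*)^(1−α) = 8.77^0.6 = 3.6796.
Therefore s = 3.6796 × (n + δ) = 3.6796 × 0.106 = 0.3900.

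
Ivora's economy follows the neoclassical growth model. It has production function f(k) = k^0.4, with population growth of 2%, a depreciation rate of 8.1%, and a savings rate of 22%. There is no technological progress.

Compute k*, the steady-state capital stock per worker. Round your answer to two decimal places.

k* = 3.66

In steady state, investment equals break-even investment: s·k^α = (n + δ)·k.
Dividing both sides by k: k^(1−α) = s / (n + δ).
k^0.6 = 0.22 / (0.020 + 0.081) = 0.22 / 0.101 = 2.1782
k* = 2.1782^(1/0.6) ≈ 3.6601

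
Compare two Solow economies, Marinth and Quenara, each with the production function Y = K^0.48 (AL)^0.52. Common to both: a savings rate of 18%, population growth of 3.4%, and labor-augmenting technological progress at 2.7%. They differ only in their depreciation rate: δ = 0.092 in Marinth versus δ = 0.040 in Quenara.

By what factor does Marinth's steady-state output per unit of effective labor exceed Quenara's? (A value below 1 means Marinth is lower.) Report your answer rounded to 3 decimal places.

y*_M / y*_Q ≈ 0.682

Steady-state y* = [s/(n + g + δ)]^(α/(1−α)), so the ratio is [ (s_M/(n + g + δ)_M) / (s_Q/(n + g + δ)_Q) ]^0.9231.
s_M/(n + g + δ)_M = 0.18/0.153 = 1.1765; s_Q/(n + g + δ)_Q = 0.18/0.101 = 1.7822.
Ratio = (1.1765/1.7822)^0.9231 = 0.6601^0.9231 ≈ 0.6815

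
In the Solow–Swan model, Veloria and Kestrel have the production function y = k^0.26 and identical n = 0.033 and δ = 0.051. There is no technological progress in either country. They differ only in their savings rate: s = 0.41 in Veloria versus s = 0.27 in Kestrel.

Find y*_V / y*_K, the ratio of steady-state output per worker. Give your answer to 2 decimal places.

y*_V / y*_K ≈ 1.16

Steady-state y* = [s/(n + δ)]^(α/(1−α)), so the ratio is [ (s_V/(n + δ)_V) / (s_K/(n + δ)_K) ]^0.3514.
s_V/(n + δ)_V = 0.41/0.084 = 4.8810; s_K/(n + δ)_K = 0.27/0.084 = 3.2143.
Ratio = (4.8810/3.2143)^0.3514 = 1.5185^0.3514 ≈ 1.1581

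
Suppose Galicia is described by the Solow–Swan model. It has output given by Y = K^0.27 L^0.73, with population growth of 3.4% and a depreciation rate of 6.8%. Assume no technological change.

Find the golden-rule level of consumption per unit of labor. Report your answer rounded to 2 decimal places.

At the golden rule, f'(k) = n + δ, so α·k^(α−1) = n + δ and k_gold = (α/(n + δ))^(1/(1−α)).
k_gold = (0.27/0.102)^(1/0.73) = 2.6471^1.3699 ≈ 3.7945
c_gold = f(k_gold) − (n + δ)·k_gold = 1.4334 − 0.102×3.7945 ≈ 1.0464

c_gold ≈ 1.05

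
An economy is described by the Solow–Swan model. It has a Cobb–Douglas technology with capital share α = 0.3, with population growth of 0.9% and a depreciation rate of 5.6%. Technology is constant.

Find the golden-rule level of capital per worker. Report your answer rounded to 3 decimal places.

The golden rule sets f'(k) = n + δ, i.e. α·k^(α−1) = n + δ.
So k^(1−α) = α / (n + δ) = 0.3 / 0.065 = 4.6154.
k_gold = 4.6154^(1/0.7) ≈ 8.8894

k_gold ≈ 8.889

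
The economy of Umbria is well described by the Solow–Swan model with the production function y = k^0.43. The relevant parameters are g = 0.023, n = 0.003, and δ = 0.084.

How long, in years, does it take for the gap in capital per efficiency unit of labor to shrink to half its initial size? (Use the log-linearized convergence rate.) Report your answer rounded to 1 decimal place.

about 11.1 years

Near the steady state the convergence rate is λ = (1 − α)(n + g + δ).
λ = (1 − 0.43) × 0.110 = 0.57 × 0.110 = 0.0627
Half-life = ln 2 / λ = 0.6931 / 0.0627 ≈ 11.05 years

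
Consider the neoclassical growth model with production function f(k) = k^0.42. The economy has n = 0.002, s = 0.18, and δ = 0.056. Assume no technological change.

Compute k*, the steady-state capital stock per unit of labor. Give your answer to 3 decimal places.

Steady state requires s·f(k) = (n + δ)·k, i.e. s·k^α = (n + δ)·k.
Dividing both sides by k: k^(1−α) = s / (n + δ).
k^0.58 = 0.18 / (0.002 + 0.056) = 0.18 / 0.058 = 3.1034
k* = 3.1034^(1/0.58) ≈ 7.0469

k* = 7.047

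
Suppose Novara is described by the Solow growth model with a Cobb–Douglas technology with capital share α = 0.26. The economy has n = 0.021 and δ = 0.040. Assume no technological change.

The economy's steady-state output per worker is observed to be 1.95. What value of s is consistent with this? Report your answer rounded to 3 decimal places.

In steady state, investment equals break-even investment: s·k^α = (n + δ)·k.
Since y* = [s/(n + δ)]^(α/(1−α)), we have s/(n + δ) = (y*)^((1−α)/α) = 1.95^2.8462 = 6.6911.
Therefore s = 6.6911 × (n + δ) = 6.6911 × 0.061 = 0.4082.

s ≈ 0.408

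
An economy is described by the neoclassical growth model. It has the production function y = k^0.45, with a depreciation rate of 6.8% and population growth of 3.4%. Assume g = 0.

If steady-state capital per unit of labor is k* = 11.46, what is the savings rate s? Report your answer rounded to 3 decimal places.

At the steady state, Δk = 0, so s·k^α = (n + δ)·k.
So s / (n + δ) = (k*)^(1−α) = 11.46^0.55 = 3.8243.
Therefore s = 3.8243 × (n + δ) = 3.8243 × 0.102 = 0.3901.

s ≈ 0.390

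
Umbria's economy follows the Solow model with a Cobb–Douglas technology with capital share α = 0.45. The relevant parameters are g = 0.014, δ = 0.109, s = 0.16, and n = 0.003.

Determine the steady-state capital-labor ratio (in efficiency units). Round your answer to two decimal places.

At the steady state, Δk = 0, so s·k^α = (n + g + δ)·k.
Rearranging, k^(1−α) = s / (n + g + δ).
k^0.55 = 0.16 / (0.003 + 0.014 + 0.109) = 0.16 / 0.126 = 1.2698
k* = 1.2698^(1/0.55) ≈ 1.5439

k* = 1.54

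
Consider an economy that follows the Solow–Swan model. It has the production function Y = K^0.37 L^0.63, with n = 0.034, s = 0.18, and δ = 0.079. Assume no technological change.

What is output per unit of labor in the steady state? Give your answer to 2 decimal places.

At the steady state, Δk = 0, so s·k^α = (n + δ)·k.
Rearranging, k^(1−α) = s / (n + δ).
k^0.63 = 0.18 / (0.034 + 0.079) = 0.18 / 0.113 = 1.5929
k* = 1.5929^(1/0.63) ≈ 2.0938
y* = (k*)^α = 2.0938^0.37 ≈ 1.3145

y* ≈ 1.31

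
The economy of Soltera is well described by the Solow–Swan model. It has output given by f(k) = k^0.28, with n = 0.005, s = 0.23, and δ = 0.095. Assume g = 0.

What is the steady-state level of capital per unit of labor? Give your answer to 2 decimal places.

At the steady state, Δk = 0, so s·k^α = (n + δ)·k.
Dividing both sides by k: k^(1−α) = s / (n + δ).
k^0.72 = 0.23 / (0.005 + 0.095) = 0.23 / 0.100 = 2.3000
k* = 2.3000^(1/0.72) ≈ 3.1798

k* = 3.18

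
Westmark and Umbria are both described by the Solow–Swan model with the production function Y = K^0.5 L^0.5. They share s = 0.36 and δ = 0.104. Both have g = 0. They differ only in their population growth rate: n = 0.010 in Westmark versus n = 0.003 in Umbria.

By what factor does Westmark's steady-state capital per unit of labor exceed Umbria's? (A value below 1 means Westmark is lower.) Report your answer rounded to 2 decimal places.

k*_W / k*_U ≈ 0.88

Steady-state k* = [s/(n + δ)]^(1/(1−α)), so the ratio is [ (s_W/(n + δ)_W) / (s_U/(n + δ)_U) ]^2.
s_W/(n + δ)_W = 0.36/0.114 = 3.1579; s_U/(n + δ)_U = 0.36/0.107 = 3.3645.
Ratio = (3.1579/3.3645)^2 = 0.9386^2 ≈ 0.8810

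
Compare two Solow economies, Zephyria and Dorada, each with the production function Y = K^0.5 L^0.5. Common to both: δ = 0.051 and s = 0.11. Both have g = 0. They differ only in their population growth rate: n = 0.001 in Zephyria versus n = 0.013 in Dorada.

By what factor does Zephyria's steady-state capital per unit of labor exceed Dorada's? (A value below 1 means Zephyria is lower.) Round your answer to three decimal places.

Steady-state k* = [s/(n + δ)]^(1/(1−α)), so the ratio is [ (s_Z/(n + δ)_Z) / (s_D/(n + δ)_D) ]^2.
s_Z/(n + δ)_Z = 0.11/0.052 = 2.1154; s_D/(n + δ)_D = 0.11/0.064 = 1.7188.
Ratio = (2.1154/1.7188)^2 = 1.2307^2 ≈ 1.5146

k*_Z / k*_D ≈ 1.515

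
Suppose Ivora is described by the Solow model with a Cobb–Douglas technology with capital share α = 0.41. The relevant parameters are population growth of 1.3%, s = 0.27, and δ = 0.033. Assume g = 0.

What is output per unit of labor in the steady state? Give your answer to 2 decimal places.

Steady state requires s·f(k) = (n + δ)·k, i.e. s·k^α = (n + δ)·k.
Dividing both sides by k: k^(1−α) = s / (n + δ).
k^0.59 = 0.27 / (0.013 + 0.033) = 0.27 / 0.046 = 5.8696
k* = 5.8696^(1/0.59) ≈ 20.0783
y* = (k*)^α = 20.0783^0.41 ≈ 3.4207

y* ≈ 3.42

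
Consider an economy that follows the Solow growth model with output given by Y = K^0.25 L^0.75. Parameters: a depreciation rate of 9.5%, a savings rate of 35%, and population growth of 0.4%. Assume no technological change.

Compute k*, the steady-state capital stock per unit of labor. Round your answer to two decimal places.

k* = 5.39

Steady state requires s·f(k) = (n + δ)·k, i.e. s·k^α = (n + δ)·k.
Dividing both sides by k: k^(1−α) = s / (n + δ).
k^0.75 = 0.35 / (0.004 + 0.095) = 0.35 / 0.099 = 3.5354
k* = 3.5354^(1/0.75) ≈ 5.3858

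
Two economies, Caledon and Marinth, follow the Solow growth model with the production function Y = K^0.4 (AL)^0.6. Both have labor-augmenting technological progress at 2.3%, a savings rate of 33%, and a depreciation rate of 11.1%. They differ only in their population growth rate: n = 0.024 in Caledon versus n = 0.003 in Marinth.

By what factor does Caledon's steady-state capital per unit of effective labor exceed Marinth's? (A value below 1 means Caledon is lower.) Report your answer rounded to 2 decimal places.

Steady-state k* = [s/(n + g + δ)]^(1/(1−α)), so the ratio is [ (s_C/(n + g + δ)_C) / (s_M/(n + g + δ)_M) ]^1.6667.
s_C/(n + g + δ)_C = 0.33/0.158 = 2.0886; s_M/(n + g + δ)_M = 0.33/0.137 = 2.4088.
Ratio = (2.0886/2.4088)^1.6667 = 0.8671^1.6667 ≈ 0.7885

k*_C / k*_M ≈ 0.79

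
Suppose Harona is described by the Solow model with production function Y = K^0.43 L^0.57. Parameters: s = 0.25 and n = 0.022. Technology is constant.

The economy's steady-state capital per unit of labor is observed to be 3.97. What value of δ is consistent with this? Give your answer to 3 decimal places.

δ ≈ 0.092

Steady state requires s·f(k) = (n + δ)·k, i.e. s·k^α = (n + δ)·k.
So s / (n + δ) = (k*)^(1−α) = 3.97^0.57 = 2.1944.
Therefore n + δ = s / 2.1944 = 0.25 / 2.1944 = 0.1139, so δ = 0.1139 − 0.022 = 0.0919.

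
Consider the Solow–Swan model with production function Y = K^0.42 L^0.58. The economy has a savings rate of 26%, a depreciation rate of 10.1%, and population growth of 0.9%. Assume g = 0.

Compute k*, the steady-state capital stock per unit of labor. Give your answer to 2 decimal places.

k* ≈ 4.41

At the steady state, Δk = 0, so s·k^α = (n + δ)·k.
Dividing both sides by k: k^(1−α) = s / (n + δ).
k^0.58 = 0.26 / (0.009 + 0.101) = 0.26 / 0.110 = 2.3636
k* = 2.3636^(1/0.58) ≈ 4.4065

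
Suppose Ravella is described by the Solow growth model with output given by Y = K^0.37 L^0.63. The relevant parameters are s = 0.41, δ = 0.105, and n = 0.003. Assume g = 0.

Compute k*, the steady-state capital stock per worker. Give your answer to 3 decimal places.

At the steady state, Δk = 0, so s·k^α = (n + δ)·k.
Dividing both sides by k: k^(1−α) = s / (n + δ).
k^0.63 = 0.41 / (0.003 + 0.105) = 0.41 / 0.108 = 3.7963
k* = 3.7963^(1/0.63) ≈ 8.3104

k* = 8.310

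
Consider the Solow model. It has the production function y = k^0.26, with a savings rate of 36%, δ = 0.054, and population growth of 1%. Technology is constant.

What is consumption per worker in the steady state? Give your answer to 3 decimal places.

c* ≈ 1.174

In steady state, investment equals break-even investment: s·k^α = (n + δ)·k.
Dividing both sides by k: k^(1−α) = s / (n + δ).
k^0.74 = 0.36 / (0.010 + 0.054) = 0.36 / 0.064 = 5.6250
k* = 5.6250^(1/0.74) ≈ 10.3200
y* = (k*)^α = 10.3200^0.26 ≈ 1.8347
c* = (1 − s)·y* = (1 − 0.36) × 1.8347 ≈ 1.1742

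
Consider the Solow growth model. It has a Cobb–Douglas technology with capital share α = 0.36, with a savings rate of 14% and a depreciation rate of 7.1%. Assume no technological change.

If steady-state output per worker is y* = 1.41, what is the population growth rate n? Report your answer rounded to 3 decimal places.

In steady state, investment equals break-even investment: s·k^α = (n + δ)·k.
Since y* = [s/(n + δ)]^(α/(1−α)), we have s/(n + δ) = (y*)^((1−α)/α) = 1.41^1.7778 = 1.8420.
Therefore n + δ = s / 1.8420 = 0.14 / 1.8420 = 0.0760, so n = 0.0760 − 0.071 = 0.0050.

n ≈ 0.005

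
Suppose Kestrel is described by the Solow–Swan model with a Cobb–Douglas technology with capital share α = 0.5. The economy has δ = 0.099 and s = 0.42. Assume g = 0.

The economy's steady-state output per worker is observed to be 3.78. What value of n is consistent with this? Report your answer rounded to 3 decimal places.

n ≈ 0.012

In steady state, investment equals break-even investment: s·k^α = (n + δ)·k.
Since y* = [s/(n + δ)]^(α/(1−α)), we have s/(n + δ) = (y*)^((1−α)/α) = 3.78^1 = 3.7800.
Therefore n + δ = s / 3.7800 = 0.42 / 3.7800 = 0.1111, so n = 0.1111 − 0.099 = 0.0121.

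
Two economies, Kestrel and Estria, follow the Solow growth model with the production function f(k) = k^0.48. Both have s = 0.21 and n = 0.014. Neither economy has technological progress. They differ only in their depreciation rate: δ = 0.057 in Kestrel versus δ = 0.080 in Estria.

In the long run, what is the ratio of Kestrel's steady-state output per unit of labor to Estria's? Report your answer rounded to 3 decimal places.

y*_K / y*_E ≈ 1.296

Steady-state y* = [s/(n + δ)]^(α/(1−α)), so the ratio is [ (s_K/(n + δ)_K) / (s_E/(n + δ)_E) ]^0.9231.
s_K/(n + δ)_K = 0.21/0.071 = 2.9577; s_E/(n + δ)_E = 0.21/0.094 = 2.2340.
Ratio = (2.9577/2.2340)^0.9231 = 1.3239^0.9231 ≈ 1.2956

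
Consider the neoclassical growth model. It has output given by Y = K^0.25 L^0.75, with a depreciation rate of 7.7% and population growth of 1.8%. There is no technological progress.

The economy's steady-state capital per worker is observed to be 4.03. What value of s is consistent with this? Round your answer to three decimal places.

In steady state, investment equals break-even investment: s·k^α = (n + δ)·k.
So s / (n + δ) = (k*)^(1−α) = 4.03^0.75 = 2.8443.
Therefore s = 2.8443 × (n + δ) = 2.8443 × 0.095 = 0.2702.

s ≈ 0.270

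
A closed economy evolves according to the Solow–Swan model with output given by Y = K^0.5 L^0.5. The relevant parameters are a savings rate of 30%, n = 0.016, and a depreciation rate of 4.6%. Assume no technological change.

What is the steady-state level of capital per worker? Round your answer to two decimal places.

In steady state, investment equals break-even investment: s·k^α = (n + δ)·k.
Dividing both sides by k: k^(1−α) = s / (n + δ).
k^0.5 = 0.30 / (0.016 + 0.046) = 0.30 / 0.062 = 4.8387
k* = 4.8387^(1/0.5) ≈ 23.4130

k* ≈ 23.41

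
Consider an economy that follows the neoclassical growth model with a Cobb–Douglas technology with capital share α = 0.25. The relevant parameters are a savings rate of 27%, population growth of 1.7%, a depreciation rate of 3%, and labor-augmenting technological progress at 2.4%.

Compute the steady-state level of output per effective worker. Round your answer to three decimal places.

At the steady state, Δk = 0, so s·k^α = (n + g + δ)·k.
Rearranging, k^(1−α) = s / (n + g + δ).
k^0.75 = 0.27 / (0.017 + 0.024 + 0.030) = 0.27 / 0.071 = 3.8028
k* = 3.8028^(1/0.75) ≈ 5.9357
y* = (k*)^α = 5.9357^0.25 ≈ 1.5609

y* ≈ 1.561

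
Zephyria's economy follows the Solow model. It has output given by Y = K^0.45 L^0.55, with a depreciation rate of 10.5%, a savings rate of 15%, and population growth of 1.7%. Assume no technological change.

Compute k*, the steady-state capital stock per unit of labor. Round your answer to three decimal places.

k* ≈ 1.456

Steady state requires s·f(k) = (n + δ)·k, i.e. s·k^α = (n + δ)·k.
Dividing both sides by k: k^(1−α) = s / (n + δ).
k^0.55 = 0.15 / (0.017 + 0.105) = 0.15 / 0.122 = 1.2295
k* = 1.2295^(1/0.55) ≈ 1.4559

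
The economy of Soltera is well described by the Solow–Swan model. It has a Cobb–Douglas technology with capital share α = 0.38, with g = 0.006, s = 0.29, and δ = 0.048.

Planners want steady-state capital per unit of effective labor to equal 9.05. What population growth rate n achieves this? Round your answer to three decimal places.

n ≈ 0.020

At the steady state, Δk = 0, so s·k^α = (n + g + δ)·k.
So s / (n + g + δ) = (k*)^(1−α) = 9.05^0.62 = 3.9185.
Therefore n + g + δ = s / 3.9185 = 0.29 / 3.9185 = 0.0740, so n = 0.0740 − 0.054 = 0.0200.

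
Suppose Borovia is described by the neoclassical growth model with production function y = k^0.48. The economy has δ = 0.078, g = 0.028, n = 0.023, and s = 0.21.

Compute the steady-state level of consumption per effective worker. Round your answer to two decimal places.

In steady state, investment equals break-even investment: s·k^α = (n + g + δ)·k.
Dividing both sides by k: k^(1−α) = s / (n + g + δ).
k^0.52 = 0.21 / (0.023 + 0.028 + 0.078) = 0.21 / 0.129 = 1.6279
k* = 1.6279^(1/0.52) ≈ 2.5526
y* = (k*)^α = 2.5526^0.48 ≈ 1.5680
c* = (1 − s)·y* = (1 − 0.21) × 1.5680 ≈ 1.2387

c* ≈ 1.24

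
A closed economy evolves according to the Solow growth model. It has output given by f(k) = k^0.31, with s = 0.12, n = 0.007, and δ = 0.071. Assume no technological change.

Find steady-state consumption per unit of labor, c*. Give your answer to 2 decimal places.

At the steady state, Δk = 0, so s·k^α = (n + δ)·k.
Dividing both sides by k: k^(1−α) = s / (n + δ).
k^0.69 = 0.12 / (0.007 + 0.071) = 0.12 / 0.078 = 1.5385
k* = 1.5385^(1/0.69) ≈ 1.8670
y* = (k*)^α = 1.8670^0.31 ≈ 1.2135
c* = (1 − s)·y* = (1 − 0.12) × 1.2135 ≈ 1.0679

c* = 1.07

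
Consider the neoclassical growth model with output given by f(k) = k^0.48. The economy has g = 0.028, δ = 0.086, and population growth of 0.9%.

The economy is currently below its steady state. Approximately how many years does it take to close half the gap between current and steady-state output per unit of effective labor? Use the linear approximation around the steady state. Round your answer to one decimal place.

t_½ ≈ 10.8 years

Near the steady state the convergence rate is λ = (1 − α)(n + g + δ).
λ = (1 − 0.48) × 0.123 = 0.52 × 0.123 = 0.06396
Half-life = ln 2 / λ = 0.6931 / 0.06396 ≈ 10.84 years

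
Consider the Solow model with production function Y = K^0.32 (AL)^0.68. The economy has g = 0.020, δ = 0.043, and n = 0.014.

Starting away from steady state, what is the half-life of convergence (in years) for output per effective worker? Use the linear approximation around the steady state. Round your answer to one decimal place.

Near the steady state the convergence rate is λ = (1 − α)(n + g + δ).
λ = (1 − 0.32) × 0.077 = 0.68 × 0.077 = 0.05236
Half-life = ln 2 / λ = 0.6931 / 0.05236 ≈ 13.24 years

about 13.2 years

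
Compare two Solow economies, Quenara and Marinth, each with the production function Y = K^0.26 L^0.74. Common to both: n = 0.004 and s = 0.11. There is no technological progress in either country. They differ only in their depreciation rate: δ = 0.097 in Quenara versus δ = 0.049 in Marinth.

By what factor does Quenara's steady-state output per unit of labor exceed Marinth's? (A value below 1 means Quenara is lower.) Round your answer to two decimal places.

Steady-state y* = [s/(n + δ)]^(α/(1−α)), so the ratio is [ (s_Q/(n + δ)_Q) / (s_M/(n + δ)_M) ]^0.3514.
s_Q/(n + δ)_Q = 0.11/0.101 = 1.0891; s_M/(n + δ)_M = 0.11/0.053 = 2.0755.
Ratio = (1.0891/2.0755)^0.3514 = 0.5247^0.3514 ≈ 0.7972

y*_Q / y*_M ≈ 0.80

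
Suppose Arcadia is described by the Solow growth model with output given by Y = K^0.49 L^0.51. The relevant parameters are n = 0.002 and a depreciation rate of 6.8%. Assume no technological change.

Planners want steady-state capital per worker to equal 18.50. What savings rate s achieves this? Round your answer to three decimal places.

s ≈ 0.310

Steady state requires s·f(k) = (n + δ)·k, i.e. s·k^α = (n + δ)·k.
So s / (n + δ) = (k*)^(1−α) = 18.50^0.51 = 4.4285.
Therefore s = 4.4285 × (n + δ) = 4.4285 × 0.070 = 0.3100.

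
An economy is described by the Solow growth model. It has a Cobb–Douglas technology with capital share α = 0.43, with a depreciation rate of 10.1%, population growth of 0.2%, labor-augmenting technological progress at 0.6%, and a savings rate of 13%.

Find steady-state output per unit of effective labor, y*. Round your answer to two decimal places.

At the steady state, Δk = 0, so s·k^α = (n + g + δ)·k.
Dividing both sides by k: k^(1−α) = s / (n + g + δ).
k^0.57 = 0.13 / (0.002 + 0.006 + 0.101) = 0.13 / 0.109 = 1.1927
k* = 1.1927^(1/0.57) ≈ 1.3623
y* = (k*)^α = 1.3623^0.43 ≈ 1.1422

y* = 1.14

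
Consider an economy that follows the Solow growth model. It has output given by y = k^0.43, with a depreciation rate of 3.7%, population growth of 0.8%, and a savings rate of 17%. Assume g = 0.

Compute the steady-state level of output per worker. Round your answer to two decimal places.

At the steady state, Δk = 0, so s·k^α = (n + δ)·k.
Rearranging, k^(1−α) = s / (n + δ).
k^0.57 = 0.17 / (0.008 + 0.037) = 0.17 / 0.045 = 3.7778
k* = 3.7778^(1/0.57) ≈ 10.2967
y* = (k*)^α = 10.2967^0.43 ≈ 2.7256

y* ≈ 2.73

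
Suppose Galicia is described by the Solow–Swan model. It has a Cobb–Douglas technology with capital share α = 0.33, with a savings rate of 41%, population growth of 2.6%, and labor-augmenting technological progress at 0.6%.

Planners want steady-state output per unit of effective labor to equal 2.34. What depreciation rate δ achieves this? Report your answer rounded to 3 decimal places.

At the steady state, Δk = 0, so s·k^α = (n + g + δ)·k.
Since y* = [s/(n + g + δ)]^(α/(1−α)), we have s/(n + g + δ) = (y*)^((1−α)/α) = 2.34^2.0303 = 5.6185.
Therefore n + g + δ = s / 5.6185 = 0.41 / 5.6185 = 0.0730, so δ = 0.0730 − 0.032 = 0.0410.

δ ≈ 0.041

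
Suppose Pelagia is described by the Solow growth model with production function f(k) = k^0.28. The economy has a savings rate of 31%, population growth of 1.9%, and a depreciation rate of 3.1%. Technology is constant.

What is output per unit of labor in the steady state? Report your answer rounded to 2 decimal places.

y* ≈ 2.03

At the steady state, Δk = 0, so s·k^α = (n + δ)·k.
Rearranging, k^(1−α) = s / (n + δ).
k^0.72 = 0.31 / (0.019 + 0.031) = 0.31 / 0.050 = 6.2000
k* = 6.2000^(1/0.72) ≈ 12.6050
y* = (k*)^α = 12.6050^0.28 ≈ 2.0331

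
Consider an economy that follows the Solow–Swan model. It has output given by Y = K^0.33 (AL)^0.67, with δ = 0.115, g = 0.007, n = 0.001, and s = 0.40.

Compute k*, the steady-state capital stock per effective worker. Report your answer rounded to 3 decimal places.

In steady state, investment equals break-even investment: s·k^α = (n + g + δ)·k.
Rearranging, k^(1−α) = s / (n + g + δ).
k^0.67 = 0.40 / (0.001 + 0.007 + 0.115) = 0.40 / 0.123 = 3.2520
k* = 3.2520^(1/0.67) ≈ 5.8130

k* = 5.813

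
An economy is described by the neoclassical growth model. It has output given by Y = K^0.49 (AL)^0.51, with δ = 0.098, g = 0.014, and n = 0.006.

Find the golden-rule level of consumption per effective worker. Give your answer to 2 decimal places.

At the golden rule, f'(k) = n + g + δ, so α·k^(α−1) = n + g + δ and k_gold = (α/(n + g + δ))^(1/(1−α)).
k_gold = (0.49/0.118)^(1/0.51) = 4.1525^1.9608 ≈ 16.3073
c_gold = f(k_gold) − (n + g + δ)·k_gold = 3.9271 − 0.118×16.3073 ≈ 2.0028

c_gold ≈ 2.00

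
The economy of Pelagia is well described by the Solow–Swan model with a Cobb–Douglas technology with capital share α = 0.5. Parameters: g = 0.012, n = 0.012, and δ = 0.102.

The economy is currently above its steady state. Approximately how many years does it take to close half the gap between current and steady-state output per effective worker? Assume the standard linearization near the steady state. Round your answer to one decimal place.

half-life ≈ 11.0 years

Near the steady state the convergence rate is λ = (1 − α)(n + g + δ).
λ = (1 − 0.5) × 0.126 = 0.5 × 0.126 = 0.0630
Half-life = ln 2 / λ = 0.6931 / 0.0630 ≈ 11.00 years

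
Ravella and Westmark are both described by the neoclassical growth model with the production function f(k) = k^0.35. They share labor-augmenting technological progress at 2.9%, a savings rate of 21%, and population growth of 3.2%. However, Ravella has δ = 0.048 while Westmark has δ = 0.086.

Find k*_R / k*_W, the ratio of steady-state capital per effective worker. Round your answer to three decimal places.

Steady-state k* = [s/(n + g + δ)]^(1/(1−α)), so the ratio is [ (s_R/(n + g + δ)_R) / (s_W/(n + g + δ)_W) ]^1.5385.
s_R/(n + g + δ)_R = 0.21/0.109 = 1.9266; s_W/(n + g + δ)_W = 0.21/0.147 = 1.4286.
Ratio = (1.9266/1.4286)^1.5385 = 1.3486^1.5385 ≈ 1.5843

k*_R / k*_W ≈ 1.584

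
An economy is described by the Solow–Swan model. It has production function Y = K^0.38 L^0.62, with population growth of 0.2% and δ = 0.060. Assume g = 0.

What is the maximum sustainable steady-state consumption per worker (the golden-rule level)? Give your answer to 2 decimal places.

c_gold ≈ 1.88

At the golden rule, f'(k) = n + δ, so α·k^(α−1) = n + δ and k_gold = (α/(n + δ))^(1/(1−α)).
k_gold = (0.38/0.062)^(1/0.62) = 6.1290^1.6129 ≈ 18.6200
c_gold = f(k_gold) − (n + δ)·k_gold = 3.0380 − 0.062×18.6200 ≈ 1.8836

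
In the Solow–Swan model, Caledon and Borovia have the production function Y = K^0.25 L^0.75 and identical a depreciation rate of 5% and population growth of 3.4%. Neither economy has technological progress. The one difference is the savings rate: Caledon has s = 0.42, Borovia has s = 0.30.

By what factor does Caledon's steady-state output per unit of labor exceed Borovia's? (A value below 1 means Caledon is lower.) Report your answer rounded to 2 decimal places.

Steady-state y* = [s/(n + δ)]^(α/(1−α)), so the ratio is [ (s_C/(n + δ)_C) / (s_B/(n + δ)_B) ]^0.3333.
s_C/(n + δ)_C = 0.42/0.084 = 5.0000; s_B/(n + δ)_B = 0.30/0.084 = 3.5714.
Ratio = (5.0000/3.5714)^0.3333 = 1.4000^0.3333 ≈ 1.1187

ratio ≈ 1.12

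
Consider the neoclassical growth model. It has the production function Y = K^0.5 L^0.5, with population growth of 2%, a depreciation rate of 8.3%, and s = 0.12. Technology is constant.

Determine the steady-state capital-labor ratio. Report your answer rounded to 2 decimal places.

k* ≈ 1.36

In steady state, investment equals break-even investment: s·k^α = (n + δ)·k.
Rearranging, k^(1−α) = s / (n + δ).
k^0.5 = 0.12 / (0.020 + 0.083) = 0.12 / 0.103 = 1.1650
k* = 1.1650^(1/0.5) ≈ 1.3572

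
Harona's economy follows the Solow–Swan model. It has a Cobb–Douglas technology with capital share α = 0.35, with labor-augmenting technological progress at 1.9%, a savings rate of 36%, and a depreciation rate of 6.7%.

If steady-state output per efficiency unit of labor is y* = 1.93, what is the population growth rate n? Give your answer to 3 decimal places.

n ≈ 0.020

Steady state requires s·f(k) = (n + g + δ)·k, i.e. s·k^α = (n + g + δ)·k.
Since y* = [s/(n + g + δ)]^(α/(1−α)), we have s/(n + g + δ) = (y*)^((1−α)/α) = 1.93^1.8571 = 3.3908.
Therefore n + g + δ = s / 3.3908 = 0.36 / 3.3908 = 0.1062, so n = 0.1062 − 0.086 = 0.0202.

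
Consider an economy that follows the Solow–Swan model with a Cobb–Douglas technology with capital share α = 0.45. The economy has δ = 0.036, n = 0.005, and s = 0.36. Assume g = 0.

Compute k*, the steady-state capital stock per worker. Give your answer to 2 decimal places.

k* = 51.94

At the steady state, Δk = 0, so s·k^α = (n + δ)·k.
Rearranging, k^(1−α) = s / (n + δ).
k^0.55 = 0.36 / (0.005 + 0.036) = 0.36 / 0.041 = 8.7805
k* = 8.7805^(1/0.55) ≈ 51.9385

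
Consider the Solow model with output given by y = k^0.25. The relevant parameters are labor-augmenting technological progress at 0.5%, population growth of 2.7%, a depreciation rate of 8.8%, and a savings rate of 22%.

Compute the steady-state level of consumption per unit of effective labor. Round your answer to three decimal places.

In steady state, investment equals break-even investment: s·k^α = (n + g + δ)·k.
Rearranging, k^(1−α) = s / (n + g + δ).
k^0.75 = 0.22 / (0.027 + 0.005 + 0.088) = 0.22 / 0.120 = 1.8333
k* = 1.8333^(1/0.75) ≈ 2.2438
y* = (k*)^α = 2.2438^0.25 ≈ 1.2239
c* = (1 − s)·y* = (1 − 0.22) × 1.2239 ≈ 0.9546

c* = 0.955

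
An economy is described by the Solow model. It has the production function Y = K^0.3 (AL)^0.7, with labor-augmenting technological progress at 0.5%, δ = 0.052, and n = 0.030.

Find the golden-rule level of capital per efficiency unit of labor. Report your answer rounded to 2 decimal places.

k_gold ≈ 5.86

The golden rule sets f'(k) = n + g + δ, i.e. α·k^(α−1) = n + g + δ.
So k^(1−α) = α / (n + g + δ) = 0.3 / 0.087 = 3.4483.
k_gold = 3.4483^(1/0.7) ≈ 5.8615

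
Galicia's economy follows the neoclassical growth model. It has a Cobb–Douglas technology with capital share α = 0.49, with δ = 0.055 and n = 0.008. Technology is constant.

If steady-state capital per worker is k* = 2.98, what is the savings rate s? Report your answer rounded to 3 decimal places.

s ≈ 0.110

At the steady state, Δk = 0, so s·k^α = (n + δ)·k.
So s / (n + δ) = (k*)^(1−α) = 2.98^0.51 = 1.7452.
Therefore s = 1.7452 × (n + δ) = 1.7452 × 0.063 = 0.1099.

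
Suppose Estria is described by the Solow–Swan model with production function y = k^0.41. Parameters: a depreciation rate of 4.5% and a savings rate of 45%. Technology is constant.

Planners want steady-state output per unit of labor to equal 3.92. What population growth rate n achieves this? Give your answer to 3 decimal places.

n ≈ 0.018

In steady state, investment equals break-even investment: s·k^α = (n + δ)·k.
Since y* = [s/(n + δ)]^(α/(1−α)), we have s/(n + δ) = (y*)^((1−α)/α) = 3.92^1.439 = 7.1407.
Therefore n + δ = s / 7.1407 = 0.45 / 7.1407 = 0.0630, so n = 0.0630 − 0.045 = 0.0180.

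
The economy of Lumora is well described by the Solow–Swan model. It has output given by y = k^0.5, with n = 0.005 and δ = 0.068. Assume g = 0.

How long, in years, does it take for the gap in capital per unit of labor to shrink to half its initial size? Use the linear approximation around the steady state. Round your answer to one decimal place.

Near the steady state the convergence rate is λ = (1 − α)(n + δ).
λ = (1 − 0.5) × 0.073 = 0.5 × 0.073 = 0.0365
Half-life = ln 2 / λ = 0.6931 / 0.0365 ≈ 18.99 years

about 19.0 years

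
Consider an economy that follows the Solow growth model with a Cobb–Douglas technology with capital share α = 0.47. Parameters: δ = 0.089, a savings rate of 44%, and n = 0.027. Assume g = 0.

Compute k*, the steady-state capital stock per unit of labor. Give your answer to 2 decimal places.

In steady state, investment equals break-even investment: s·k^α = (n + δ)·k.
Dividing both sides by k: k^(1−α) = s / (n + δ).
k^0.53 = 0.44 / (0.027 + 0.089) = 0.44 / 0.116 = 3.7931
k* = 3.7931^(1/0.53) ≈ 12.3721

k* ≈ 12.37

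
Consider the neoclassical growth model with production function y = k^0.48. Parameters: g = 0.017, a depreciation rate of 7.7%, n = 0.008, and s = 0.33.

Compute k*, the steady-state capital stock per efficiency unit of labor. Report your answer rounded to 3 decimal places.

k* ≈ 9.563

In steady state, investment equals break-even investment: s·k^α = (n + g + δ)·k.
Dividing both sides by k: k^(1−α) = s / (n + g + δ).
k^0.52 = 0.33 / (0.008 + 0.017 + 0.077) = 0.33 / 0.102 = 3.2353
k* = 3.2353^(1/0.52) ≈ 9.5632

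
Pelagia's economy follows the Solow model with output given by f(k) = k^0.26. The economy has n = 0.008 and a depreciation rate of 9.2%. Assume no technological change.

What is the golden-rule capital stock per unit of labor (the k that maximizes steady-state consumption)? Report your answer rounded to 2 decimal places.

k_gold ≈ 3.64

The golden rule sets f'(k) = n + δ, i.e. α·k^(α−1) = n + δ.
So k^(1−α) = α / (n + δ) = 0.26 / 0.100 = 2.6000.
k_gold = 2.6000^(1/0.74) ≈ 3.6373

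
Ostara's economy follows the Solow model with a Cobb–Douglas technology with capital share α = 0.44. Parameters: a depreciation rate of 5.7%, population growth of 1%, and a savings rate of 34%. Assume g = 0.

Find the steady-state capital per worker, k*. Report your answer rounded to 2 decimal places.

In steady state, investment equals break-even investment: s·k^α = (n + δ)·k.
Rearranging, k^(1−α) = s / (n + δ).
k^0.56 = 0.34 / (0.010 + 0.057) = 0.34 / 0.067 = 5.0746
k* = 5.0746^(1/0.56) ≈ 18.1822

k* = 18.18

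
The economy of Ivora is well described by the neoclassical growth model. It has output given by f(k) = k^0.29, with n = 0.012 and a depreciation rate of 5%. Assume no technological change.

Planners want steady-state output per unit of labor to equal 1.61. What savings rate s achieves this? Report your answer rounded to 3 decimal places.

In steady state, investment equals break-even investment: s·k^α = (n + δ)·k.
Since y* = [s/(n + δ)]^(α/(1−α)), we have s/(n + δ) = (y*)^((1−α)/α) = 1.61^2.4483 = 3.2090.
Therefore s = 3.2090 × (n + δ) = 3.2090 × 0.062 = 0.1990.

s ≈ 0.199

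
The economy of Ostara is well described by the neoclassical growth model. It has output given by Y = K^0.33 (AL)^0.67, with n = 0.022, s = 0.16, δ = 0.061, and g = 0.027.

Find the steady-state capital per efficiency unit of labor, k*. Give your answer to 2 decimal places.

In steady state, investment equals break-even investment: s·k^α = (n + g + δ)·k.
Dividing both sides by k: k^(1−α) = s / (n + g + δ).
k^0.67 = 0.16 / (0.022 + 0.027 + 0.061) = 0.16 / 0.110 = 1.4545
k* = 1.4545^(1/0.67) ≈ 1.7493

k* ≈ 1.75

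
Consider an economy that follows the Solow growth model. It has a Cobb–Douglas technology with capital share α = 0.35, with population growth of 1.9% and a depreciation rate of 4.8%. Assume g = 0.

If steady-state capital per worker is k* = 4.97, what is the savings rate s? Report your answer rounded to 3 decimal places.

Steady state requires s·f(k) = (n + δ)·k, i.e. s·k^α = (n + δ)·k.
So s / (n + δ) = (k*)^(1−α) = 4.97^0.65 = 2.8355.
Therefore s = 2.8355 × (n + δ) = 2.8355 × 0.067 = 0.1900.

s ≈ 0.190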